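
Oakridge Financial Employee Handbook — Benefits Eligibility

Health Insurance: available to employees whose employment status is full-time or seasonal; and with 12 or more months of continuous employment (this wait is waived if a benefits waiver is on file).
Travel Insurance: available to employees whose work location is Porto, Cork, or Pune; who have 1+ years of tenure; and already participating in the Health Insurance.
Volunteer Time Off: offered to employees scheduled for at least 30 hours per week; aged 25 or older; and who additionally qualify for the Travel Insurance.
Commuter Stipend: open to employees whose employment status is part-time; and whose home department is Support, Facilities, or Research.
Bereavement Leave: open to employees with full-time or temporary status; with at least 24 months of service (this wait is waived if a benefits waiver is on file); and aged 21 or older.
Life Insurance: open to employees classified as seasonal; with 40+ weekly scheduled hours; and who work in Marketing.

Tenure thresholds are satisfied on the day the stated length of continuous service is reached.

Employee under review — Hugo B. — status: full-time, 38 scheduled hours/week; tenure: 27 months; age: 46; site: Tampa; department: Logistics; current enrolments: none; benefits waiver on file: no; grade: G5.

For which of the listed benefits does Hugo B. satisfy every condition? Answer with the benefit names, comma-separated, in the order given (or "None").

Health Insurance, Bereavement Leave

Health Insurance — status full-time ✓; no waiver, service 27 months ≥ 12 months ✓ → eligible.
Travel Insurance — site Tampa ✗ (not Porto, Cork, or Pune) → not eligible.
Volunteer Time Off — 38 hrs/wk ≥ 30 ✓; age 46 ≥ 25 ✓; not eligible for Travel Insurance ✗ → not eligible.
Commuter Stipend — status full-time ✗ (requires part-time) → not eligible.
Bereavement Leave — status full-time ✓; no waiver, service 27 months ≥ 24 months ✓; age 46 ≥ 21 ✓ → eligible.
Life Insurance — status full-time ✗ (requires seasonal) → not eligible.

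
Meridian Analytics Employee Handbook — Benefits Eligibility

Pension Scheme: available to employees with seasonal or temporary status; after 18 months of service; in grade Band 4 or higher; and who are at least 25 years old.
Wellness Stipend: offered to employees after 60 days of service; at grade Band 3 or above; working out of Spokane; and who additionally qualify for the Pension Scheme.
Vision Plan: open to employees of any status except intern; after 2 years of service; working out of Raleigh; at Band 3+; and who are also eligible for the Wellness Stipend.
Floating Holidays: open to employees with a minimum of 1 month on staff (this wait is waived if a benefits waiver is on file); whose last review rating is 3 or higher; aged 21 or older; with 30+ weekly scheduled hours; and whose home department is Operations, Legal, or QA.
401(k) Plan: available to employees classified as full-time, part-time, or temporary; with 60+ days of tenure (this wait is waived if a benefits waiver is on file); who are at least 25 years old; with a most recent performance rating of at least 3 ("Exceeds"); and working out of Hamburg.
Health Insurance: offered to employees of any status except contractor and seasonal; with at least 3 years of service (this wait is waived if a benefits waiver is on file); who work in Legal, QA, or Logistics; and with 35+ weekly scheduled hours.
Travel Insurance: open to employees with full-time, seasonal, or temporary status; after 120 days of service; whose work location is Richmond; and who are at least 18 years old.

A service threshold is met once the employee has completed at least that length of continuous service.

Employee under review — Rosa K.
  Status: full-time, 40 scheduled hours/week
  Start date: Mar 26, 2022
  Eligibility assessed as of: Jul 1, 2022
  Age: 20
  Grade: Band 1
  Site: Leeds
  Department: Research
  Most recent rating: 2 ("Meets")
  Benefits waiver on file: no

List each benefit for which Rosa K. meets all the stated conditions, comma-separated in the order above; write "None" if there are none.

None

Service from Mar 26, 2022 to Jul 1, 2022: 97 days.
Pension Scheme — status full-time ✗ (requires seasonal or temporary) → not eligible.
Wellness Stipend — service 97 days ≥ 60 days ✓; grade Band 1 < Band 3 ✗ → not eligible.
Vision Plan — status full-time ✓ (not excluded); service 97 days < 2 years (≈730 days) ✗ → not eligible.
Floating Holidays — no waiver, service 97 days ≥ 1 month (≈30 days) ✓; rating 2 < 3 ✗ → not eligible.
401(k) Plan — status full-time ✓; no waiver, service 97 days ≥ 60 days ✓; age 20 < 25 ✗ → not eligible.
Health Insurance — status full-time ✓ (not excluded); no waiver, service 97 days < 3 years (≈1095 days) ✗ → not eligible.
Travel Insurance — status full-time ✓; service 97 days < 120 days ✗ → not eligible.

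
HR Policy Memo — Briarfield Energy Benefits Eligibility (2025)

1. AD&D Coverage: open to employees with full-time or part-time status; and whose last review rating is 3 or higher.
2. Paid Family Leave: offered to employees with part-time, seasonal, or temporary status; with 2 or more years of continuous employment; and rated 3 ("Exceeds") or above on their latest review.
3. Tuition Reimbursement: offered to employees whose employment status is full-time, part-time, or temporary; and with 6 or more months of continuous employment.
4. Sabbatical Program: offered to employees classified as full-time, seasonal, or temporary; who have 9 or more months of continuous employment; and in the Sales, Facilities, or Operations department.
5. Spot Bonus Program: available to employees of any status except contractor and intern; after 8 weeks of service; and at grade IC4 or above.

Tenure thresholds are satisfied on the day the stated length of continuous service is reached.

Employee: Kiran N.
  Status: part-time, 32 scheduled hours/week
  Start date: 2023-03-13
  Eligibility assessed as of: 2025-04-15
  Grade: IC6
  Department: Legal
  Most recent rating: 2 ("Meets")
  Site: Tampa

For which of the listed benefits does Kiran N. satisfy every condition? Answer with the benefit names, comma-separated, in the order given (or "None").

Tuition Reimbursement, Spot Bonus Program

Service from 2023-03-13 to 2025-04-15: 764 days.
AD&D Coverage — status part-time ✓; rating 2 < 3 ✗ → not eligible.
Paid Family Leave — status part-time ✓; service 764 days ≥ 2 years (≈730 days) ✓; rating 2 < 3 ✗ → not eligible.
Tuition Reimbursement — status part-time ✓; service 764 days ≥ 6 months (≈180 days) ✓ → eligible.
Sabbatical Program — status part-time ✗ (requires full-time, seasonal, or temporary) → not eligible.
Spot Bonus Program — status part-time ✓ (not excluded); service 764 days ≥ 8 weeks (≈56 days) ✓; grade IC6 ≥ IC4 ✓ → eligible.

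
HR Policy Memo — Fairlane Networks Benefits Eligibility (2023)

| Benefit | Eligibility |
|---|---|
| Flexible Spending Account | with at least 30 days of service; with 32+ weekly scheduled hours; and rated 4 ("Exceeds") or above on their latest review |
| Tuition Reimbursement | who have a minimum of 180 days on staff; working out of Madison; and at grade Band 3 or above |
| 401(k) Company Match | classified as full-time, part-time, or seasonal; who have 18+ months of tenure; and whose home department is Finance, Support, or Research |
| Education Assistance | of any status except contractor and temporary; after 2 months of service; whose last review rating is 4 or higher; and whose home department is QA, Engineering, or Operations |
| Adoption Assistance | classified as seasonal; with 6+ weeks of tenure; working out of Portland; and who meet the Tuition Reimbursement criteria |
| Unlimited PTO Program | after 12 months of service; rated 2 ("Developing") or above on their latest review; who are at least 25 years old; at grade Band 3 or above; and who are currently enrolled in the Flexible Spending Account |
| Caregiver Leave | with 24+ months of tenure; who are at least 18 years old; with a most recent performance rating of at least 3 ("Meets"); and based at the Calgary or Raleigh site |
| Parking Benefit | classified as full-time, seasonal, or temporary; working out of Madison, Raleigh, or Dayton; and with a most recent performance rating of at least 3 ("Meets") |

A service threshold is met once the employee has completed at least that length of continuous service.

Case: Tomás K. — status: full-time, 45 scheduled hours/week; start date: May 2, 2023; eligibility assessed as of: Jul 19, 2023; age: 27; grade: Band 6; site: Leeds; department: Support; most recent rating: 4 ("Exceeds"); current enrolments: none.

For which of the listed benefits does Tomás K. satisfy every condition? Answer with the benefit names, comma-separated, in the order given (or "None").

Service from May 2, 2023 to Jul 19, 2023: 78 days.
Flexible Spending Account — service 78 days ≥ 30 days ✓; 45 hrs/wk ≥ 32 ✓; rating 4 ≥ 4 ✓ → eligible.
Tuition Reimbursement — service 78 days < 180 days ✗ → not eligible.
401(k) Company Match — status full-time ✓; service 78 days < 18 months (≈540 days) ✗ → not eligible.
Education Assistance — status full-time ✓ (not excluded); service 78 days ≥ 2 months (≈60 days) ✓; rating 4 ≥ 4 ✓; dept Support ✗ → not eligible.
Adoption Assistance — status full-time ✗ (requires seasonal) → not eligible.
Unlimited PTO Program — service 78 days < 12 months (≈360 days) ✗ → not eligible.
Caregiver Leave — service 78 days < 24 months (≈720 days) ✗ → not eligible.
Parking Benefit — status full-time ✓; site Leeds ✗ (not Madison, Raleigh, or Dayton) → not eligible.

Flexible Spending Account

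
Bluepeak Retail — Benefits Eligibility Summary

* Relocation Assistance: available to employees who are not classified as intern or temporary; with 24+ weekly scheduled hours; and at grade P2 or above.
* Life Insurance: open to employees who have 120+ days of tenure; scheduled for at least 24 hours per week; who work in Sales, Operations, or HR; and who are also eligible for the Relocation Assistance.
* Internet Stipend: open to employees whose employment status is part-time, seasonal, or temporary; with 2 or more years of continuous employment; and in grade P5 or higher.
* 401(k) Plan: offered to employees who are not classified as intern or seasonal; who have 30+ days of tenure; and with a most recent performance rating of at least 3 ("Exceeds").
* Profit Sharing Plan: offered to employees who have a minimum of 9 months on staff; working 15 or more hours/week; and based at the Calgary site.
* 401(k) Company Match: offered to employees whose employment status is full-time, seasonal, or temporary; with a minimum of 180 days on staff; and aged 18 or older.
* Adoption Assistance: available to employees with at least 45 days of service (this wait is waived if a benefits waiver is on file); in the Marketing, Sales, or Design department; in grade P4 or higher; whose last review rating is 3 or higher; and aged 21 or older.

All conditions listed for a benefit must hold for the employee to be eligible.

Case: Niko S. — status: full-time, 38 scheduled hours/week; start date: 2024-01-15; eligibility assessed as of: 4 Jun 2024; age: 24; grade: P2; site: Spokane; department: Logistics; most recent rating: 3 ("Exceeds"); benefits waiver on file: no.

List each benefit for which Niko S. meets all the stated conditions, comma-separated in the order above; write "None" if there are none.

Service from 2024-01-15 to 4 Jun 2024: 141 days.
Relocation Assistance — status full-time ✓ (not excluded); 38 hrs/wk ≥ 24 ✓; grade P2 ≥ P2 ✓ → eligible.
Life Insurance — service 141 days ≥ 120 days ✓; 38 hrs/wk ≥ 24 ✓; dept Logistics ✗ → not eligible.
Internet Stipend — status full-time ✗ (requires part-time, seasonal, or temporary) → not eligible.
401(k) Plan — status full-time ✓ (not excluded); service 141 days ≥ 30 days ✓; rating 3 ≥ 3 ✓ → eligible.
Profit Sharing Plan — service 141 days < 9 months (≈270 days) ✗ → not eligible.
401(k) Company Match — status full-time ✓; service 141 days < 180 days ✗ → not eligible.
Adoption Assistance — no waiver, service 141 days ≥ 45 days ✓; dept Logistics ✗ → not eligible.

Relocation Assistance, 401(k) Plan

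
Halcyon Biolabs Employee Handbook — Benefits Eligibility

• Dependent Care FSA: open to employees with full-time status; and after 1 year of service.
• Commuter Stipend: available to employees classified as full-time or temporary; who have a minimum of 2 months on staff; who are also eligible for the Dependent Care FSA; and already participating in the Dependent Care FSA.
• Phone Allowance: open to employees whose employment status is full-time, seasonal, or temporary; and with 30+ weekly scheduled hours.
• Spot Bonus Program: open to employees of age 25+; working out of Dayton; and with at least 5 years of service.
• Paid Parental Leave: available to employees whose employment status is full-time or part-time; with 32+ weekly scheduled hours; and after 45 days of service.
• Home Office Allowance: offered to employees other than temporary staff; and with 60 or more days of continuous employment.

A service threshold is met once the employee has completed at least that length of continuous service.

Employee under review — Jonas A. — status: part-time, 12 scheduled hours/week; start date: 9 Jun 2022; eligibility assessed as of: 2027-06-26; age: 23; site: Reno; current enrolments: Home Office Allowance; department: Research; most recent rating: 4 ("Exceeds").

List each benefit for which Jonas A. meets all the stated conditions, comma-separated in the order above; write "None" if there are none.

Service from 9 Jun 2022 to 2027-06-26: 1843 days.
Dependent Care FSA — status part-time ✗ (requires full-time) → not eligible.
Commuter Stipend — status part-time ✗ (requires full-time or temporary) → not eligible.
Phone Allowance — status part-time ✗ (requires full-time, seasonal, or temporary) → not eligible.
Spot Bonus Program — age 23 < 25 ✗ → not eligible.
Paid Parental Leave — status part-time ✓; 12 hrs/wk < 32 ✗ → not eligible.
Home Office Allowance — status part-time ✓ (not excluded); service 1843 days ≥ 60 days ✓ → eligible.

Home Office Allowance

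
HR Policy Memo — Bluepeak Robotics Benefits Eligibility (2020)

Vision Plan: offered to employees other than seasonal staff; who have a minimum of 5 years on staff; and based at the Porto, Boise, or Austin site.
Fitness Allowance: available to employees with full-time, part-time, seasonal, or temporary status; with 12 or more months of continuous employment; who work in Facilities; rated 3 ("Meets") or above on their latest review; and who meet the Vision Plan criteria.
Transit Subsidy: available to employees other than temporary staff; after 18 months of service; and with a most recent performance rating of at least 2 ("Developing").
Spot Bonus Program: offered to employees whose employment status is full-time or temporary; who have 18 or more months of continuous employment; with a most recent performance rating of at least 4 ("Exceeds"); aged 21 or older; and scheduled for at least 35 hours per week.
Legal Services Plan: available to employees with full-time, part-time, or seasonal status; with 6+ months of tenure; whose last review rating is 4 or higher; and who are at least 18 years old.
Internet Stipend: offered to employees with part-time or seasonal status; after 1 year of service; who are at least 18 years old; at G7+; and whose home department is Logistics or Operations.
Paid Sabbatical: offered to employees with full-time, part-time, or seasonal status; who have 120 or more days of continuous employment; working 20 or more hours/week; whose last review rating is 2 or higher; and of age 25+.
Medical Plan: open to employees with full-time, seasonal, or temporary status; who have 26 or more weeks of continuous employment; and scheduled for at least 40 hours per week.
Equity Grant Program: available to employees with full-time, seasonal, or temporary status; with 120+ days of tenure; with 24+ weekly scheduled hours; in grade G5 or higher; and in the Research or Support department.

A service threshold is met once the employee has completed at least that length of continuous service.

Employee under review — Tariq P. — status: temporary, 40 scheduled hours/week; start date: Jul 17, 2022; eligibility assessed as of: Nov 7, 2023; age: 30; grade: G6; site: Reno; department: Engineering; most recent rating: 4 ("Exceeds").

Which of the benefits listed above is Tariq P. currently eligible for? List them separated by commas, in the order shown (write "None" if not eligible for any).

Medical Plan

Service from Jul 17, 2022 to Nov 7, 2023: 478 days.
Vision Plan — status temporary ✓ (not excluded); service 478 days < 5 years (≈1825 days) ✗ → not eligible.
Fitness Allowance — status temporary ✓; service 478 days ≥ 12 months (≈360 days) ✓; dept Engineering ✗ → not eligible.
Transit Subsidy — status temporary ✗ (excluded) → not eligible.
Spot Bonus Program — status temporary ✓; service 478 days < 18 months (≈540 days) ✗ → not eligible.
Legal Services Plan — status temporary ✗ (requires full-time, part-time, or seasonal) → not eligible.
Internet Stipend — status temporary ✗ (requires part-time or seasonal) → not eligible.
Paid Sabbatical — status temporary ✗ (requires full-time, part-time, or seasonal) → not eligible.
Medical Plan — status temporary ✓; service 478 days ≥ 26 weeks (≈182 days) ✓; 40 hrs/wk ≥ 40 ✓ → eligible.
Equity Grant Program — status temporary ✓; service 478 days ≥ 120 days ✓; 40 hrs/wk ≥ 24 ✓; grade G6 ≥ G5 ✓; dept Engineering ✗ → not eligible.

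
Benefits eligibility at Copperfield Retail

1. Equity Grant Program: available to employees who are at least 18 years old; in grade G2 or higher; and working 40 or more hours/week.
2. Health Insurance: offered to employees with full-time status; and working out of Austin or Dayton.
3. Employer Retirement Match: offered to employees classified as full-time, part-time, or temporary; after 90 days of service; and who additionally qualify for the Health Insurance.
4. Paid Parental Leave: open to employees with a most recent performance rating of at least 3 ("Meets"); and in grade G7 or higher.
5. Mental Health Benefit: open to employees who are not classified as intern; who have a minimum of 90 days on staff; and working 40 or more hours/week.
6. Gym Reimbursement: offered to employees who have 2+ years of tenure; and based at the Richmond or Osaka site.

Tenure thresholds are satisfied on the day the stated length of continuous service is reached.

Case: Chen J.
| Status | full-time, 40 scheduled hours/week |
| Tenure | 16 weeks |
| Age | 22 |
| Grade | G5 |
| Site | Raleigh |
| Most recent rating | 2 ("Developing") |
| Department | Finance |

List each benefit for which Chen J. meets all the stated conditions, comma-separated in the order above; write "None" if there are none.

Equity Grant Program, Mental Health Benefit

Equity Grant Program — age 22 ≥ 18 ✓; grade G5 ≥ G2 ✓; 40 hrs/wk ≥ 40 ✓ → eligible.
Health Insurance — status full-time ✓; site Raleigh ✗ (not Austin or Dayton) → not eligible.
Employer Retirement Match — status full-time ✓; service 16 weeks ≥ 90 days ✓; not eligible for Health Insurance ✗ → not eligible.
Paid Parental Leave — rating 2 < 3 ✗ → not eligible.
Mental Health Benefit — status full-time ✓ (not excluded); service 16 weeks ≥ 90 days ✓; 40 hrs/wk ≥ 40 ✓ → eligible.
Gym Reimbursement — service 16 weeks < 2 years (≈730 days) ✗ → not eligible.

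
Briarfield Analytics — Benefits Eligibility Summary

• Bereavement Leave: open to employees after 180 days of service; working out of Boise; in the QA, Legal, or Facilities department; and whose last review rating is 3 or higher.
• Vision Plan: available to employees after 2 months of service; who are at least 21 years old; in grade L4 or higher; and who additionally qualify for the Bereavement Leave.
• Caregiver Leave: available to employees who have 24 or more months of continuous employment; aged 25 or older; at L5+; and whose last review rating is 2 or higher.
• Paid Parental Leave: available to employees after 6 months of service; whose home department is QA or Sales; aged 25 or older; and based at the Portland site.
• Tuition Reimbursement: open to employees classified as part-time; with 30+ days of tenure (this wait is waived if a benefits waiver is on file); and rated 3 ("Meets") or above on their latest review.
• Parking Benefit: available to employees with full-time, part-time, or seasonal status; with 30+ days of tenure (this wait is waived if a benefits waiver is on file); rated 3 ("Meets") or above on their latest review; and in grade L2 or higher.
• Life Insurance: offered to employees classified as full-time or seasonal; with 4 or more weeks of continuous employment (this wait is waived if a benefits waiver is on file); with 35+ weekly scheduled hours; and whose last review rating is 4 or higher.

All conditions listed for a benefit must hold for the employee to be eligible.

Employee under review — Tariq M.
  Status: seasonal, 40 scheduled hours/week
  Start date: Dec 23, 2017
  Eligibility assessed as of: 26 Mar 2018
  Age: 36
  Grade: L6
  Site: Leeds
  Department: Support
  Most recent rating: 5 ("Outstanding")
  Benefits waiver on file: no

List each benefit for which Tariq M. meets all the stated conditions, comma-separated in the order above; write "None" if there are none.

Service from Dec 23, 2017 to 26 Mar 2018: 93 days.
Bereavement Leave — service 93 days < 180 days ✗ → not eligible.
Vision Plan — service 93 days ≥ 2 months (≈60 days) ✓; age 36 ≥ 21 ✓; grade L6 ≥ L4 ✓; not eligible for Bereavement Leave ✗ → not eligible.
Caregiver Leave — service 93 days < 24 months (≈720 days) ✗ → not eligible.
Paid Parental Leave — service 93 days < 6 months (≈180 days) ✗ → not eligible.
Tuition Reimbursement — status seasonal ✗ (requires part-time) → not eligible.
Parking Benefit — status seasonal ✓; no waiver, service 93 days ≥ 30 days ✓; rating 5 ≥ 3 ✓; grade L6 ≥ L2 ✓ → eligible.
Life Insurance — status seasonal ✓; no waiver, service 93 days ≥ 4 weeks (≈28 days) ✓; 40 hrs/wk ≥ 35 ✓; rating 5 ≥ 4 ✓ → eligible.

Parking Benefit, Life Insurance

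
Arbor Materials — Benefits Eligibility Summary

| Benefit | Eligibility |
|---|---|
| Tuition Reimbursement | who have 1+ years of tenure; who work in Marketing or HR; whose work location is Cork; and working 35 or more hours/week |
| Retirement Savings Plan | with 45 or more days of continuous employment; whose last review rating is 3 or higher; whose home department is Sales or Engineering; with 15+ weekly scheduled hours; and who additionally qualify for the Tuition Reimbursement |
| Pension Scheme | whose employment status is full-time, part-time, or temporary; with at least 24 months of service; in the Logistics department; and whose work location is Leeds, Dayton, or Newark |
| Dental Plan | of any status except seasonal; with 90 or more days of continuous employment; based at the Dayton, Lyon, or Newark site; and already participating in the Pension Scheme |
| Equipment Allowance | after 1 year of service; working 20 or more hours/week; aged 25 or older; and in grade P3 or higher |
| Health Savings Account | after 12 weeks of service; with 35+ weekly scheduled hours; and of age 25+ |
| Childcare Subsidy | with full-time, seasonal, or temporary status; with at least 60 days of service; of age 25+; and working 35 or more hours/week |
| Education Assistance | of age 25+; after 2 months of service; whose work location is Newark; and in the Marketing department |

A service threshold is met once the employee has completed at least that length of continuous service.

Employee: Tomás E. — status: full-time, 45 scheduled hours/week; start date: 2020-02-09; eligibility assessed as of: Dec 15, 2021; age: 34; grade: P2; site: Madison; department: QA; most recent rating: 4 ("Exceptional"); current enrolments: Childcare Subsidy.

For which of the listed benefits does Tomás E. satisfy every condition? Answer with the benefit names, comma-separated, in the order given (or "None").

Health Savings Account, Childcare Subsidy

Service from 2020-02-09 to Dec 15, 2021: 675 days.
Tuition Reimbursement — service 675 days ≥ 1 year (≈365 days) ✓; dept QA ✗ → not eligible.
Retirement Savings Plan — service 675 days ≥ 45 days ✓; rating 4 ≥ 3 ✓; dept QA ✗ → not eligible.
Pension Scheme — status full-time ✓; service 675 days < 24 months (≈720 days) ✗ → not eligible.
Dental Plan — status full-time ✓ (not excluded); service 675 days ≥ 90 days ✓; site Madison ✗ (not Dayton, Lyon, or Newark) → not eligible.
Equipment Allowance — service 675 days ≥ 1 year (≈365 days) ✓; 45 hrs/wk ≥ 20 ✓; age 34 ≥ 25 ✓; grade P2 < P3 ✗ → not eligible.
Health Savings Account — service 675 days ≥ 12 weeks (≈84 days) ✓; 45 hrs/wk ≥ 35 ✓; age 34 ≥ 25 ✓ → eligible.
Childcare Subsidy — status full-time ✓; service 675 days ≥ 60 days ✓; age 34 ≥ 25 ✓; 45 hrs/wk ≥ 35 ✓ → eligible.
Education Assistance — age 34 ≥ 25 ✓; service 675 days ≥ 2 months (≈60 days) ✓; site Madison ✗ (not Newark) → not eligible.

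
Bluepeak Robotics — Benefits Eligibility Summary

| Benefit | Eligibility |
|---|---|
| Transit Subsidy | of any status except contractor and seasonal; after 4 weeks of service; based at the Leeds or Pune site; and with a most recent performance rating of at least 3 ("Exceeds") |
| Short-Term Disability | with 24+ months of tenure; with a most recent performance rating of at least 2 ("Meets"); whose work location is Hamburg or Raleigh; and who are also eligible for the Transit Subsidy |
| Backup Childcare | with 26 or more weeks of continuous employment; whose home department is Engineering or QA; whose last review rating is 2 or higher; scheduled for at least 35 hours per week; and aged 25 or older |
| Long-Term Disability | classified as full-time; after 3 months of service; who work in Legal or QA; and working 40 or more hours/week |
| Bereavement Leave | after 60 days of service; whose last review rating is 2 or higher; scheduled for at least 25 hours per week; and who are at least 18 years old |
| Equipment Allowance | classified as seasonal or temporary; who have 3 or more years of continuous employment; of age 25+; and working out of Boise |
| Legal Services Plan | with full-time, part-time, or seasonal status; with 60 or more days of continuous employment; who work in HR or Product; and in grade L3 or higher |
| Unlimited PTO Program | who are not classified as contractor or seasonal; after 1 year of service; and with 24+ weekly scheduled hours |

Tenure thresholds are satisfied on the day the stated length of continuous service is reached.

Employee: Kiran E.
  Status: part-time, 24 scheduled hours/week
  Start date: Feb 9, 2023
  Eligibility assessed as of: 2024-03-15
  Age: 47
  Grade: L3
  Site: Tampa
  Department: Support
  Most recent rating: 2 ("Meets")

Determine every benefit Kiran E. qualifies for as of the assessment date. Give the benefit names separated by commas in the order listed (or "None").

Service from Feb 9, 2023 to 2024-03-15: 400 days.
Transit Subsidy — status part-time ✓ (not excluded); service 400 days ≥ 4 weeks (≈28 days) ✓; site Tampa ✗ (not Leeds or Pune) → not eligible.
Short-Term Disability — service 400 days < 24 months (≈720 days) ✗ → not eligible.
Backup Childcare — service 400 days ≥ 26 weeks (≈182 days) ✓; dept Support ✗ → not eligible.
Long-Term Disability — status part-time ✗ (requires full-time) → not eligible.
Bereavement Leave — service 400 days ≥ 60 days ✓; rating 2 ≥ 2 ✓; 24 hrs/wk < 25 ✗ → not eligible.
Equipment Allowance — status part-time ✗ (requires seasonal or temporary) → not eligible.
Legal Services Plan — status part-time ✓; service 400 days ≥ 60 days ✓; dept Support ✗ → not eligible.
Unlimited PTO Program — status part-time ✓ (not excluded); service 400 days ≥ 1 year (≈365 days) ✓; 24 hrs/wk ≥ 24 ✓ → eligible.

Unlimited PTO Program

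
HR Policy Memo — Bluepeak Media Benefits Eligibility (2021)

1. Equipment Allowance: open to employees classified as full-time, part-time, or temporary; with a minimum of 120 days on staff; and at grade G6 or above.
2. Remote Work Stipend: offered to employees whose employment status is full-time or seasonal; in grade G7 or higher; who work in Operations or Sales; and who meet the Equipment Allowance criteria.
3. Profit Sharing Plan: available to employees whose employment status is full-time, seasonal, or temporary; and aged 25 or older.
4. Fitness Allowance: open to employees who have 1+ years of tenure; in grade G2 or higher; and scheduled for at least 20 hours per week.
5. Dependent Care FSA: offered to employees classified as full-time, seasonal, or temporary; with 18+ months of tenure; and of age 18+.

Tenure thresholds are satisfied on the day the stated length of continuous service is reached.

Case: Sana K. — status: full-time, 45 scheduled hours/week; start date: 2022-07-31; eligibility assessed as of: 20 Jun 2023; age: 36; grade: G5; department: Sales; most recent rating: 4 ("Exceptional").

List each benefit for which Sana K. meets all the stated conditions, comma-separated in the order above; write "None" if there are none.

Service from 2022-07-31 to 20 Jun 2023: 324 days.
Equipment Allowance — status full-time ✓; service 324 days ≥ 120 days ✓; grade G5 < G6 ✗ → not eligible.
Remote Work Stipend — status full-time ✓; grade G5 < G7 ✗ → not eligible.
Profit Sharing Plan — status full-time ✓; age 36 ≥ 25 ✓ → eligible.
Fitness Allowance — service 324 days < 1 year (≈365 days) ✗ → not eligible.
Dependent Care FSA — status full-time ✓; service 324 days < 18 months (≈540 days) ✗ → not eligible.

Profit Sharing Plan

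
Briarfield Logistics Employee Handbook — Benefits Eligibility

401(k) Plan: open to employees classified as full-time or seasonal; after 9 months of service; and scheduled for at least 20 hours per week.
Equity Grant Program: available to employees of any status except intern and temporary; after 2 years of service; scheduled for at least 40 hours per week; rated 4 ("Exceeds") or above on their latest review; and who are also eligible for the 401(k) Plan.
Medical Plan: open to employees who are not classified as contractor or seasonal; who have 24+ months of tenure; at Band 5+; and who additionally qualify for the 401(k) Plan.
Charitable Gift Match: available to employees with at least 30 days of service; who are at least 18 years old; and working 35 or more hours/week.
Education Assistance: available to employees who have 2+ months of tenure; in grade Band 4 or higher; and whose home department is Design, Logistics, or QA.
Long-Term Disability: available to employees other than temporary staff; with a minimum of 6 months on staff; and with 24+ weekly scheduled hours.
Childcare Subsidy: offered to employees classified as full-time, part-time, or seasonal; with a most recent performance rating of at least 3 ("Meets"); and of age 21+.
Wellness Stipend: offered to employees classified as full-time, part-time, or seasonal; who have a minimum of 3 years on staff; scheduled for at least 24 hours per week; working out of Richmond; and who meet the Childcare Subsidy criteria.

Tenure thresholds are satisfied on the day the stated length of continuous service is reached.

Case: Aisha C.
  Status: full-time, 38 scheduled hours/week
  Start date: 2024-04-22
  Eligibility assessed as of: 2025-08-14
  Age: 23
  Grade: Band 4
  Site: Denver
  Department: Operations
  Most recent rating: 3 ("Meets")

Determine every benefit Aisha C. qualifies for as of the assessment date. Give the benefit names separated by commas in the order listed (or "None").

Service from 2024-04-22 to 2025-08-14: 479 days.
401(k) Plan — status full-time ✓; service 479 days ≥ 9 months (≈270 days) ✓; 38 hrs/wk ≥ 20 ✓ → eligible.
Equity Grant Program — status full-time ✓ (not excluded); service 479 days < 2 years (≈730 days) ✗ → not eligible.
Medical Plan — status full-time ✓ (not excluded); service 479 days < 24 months (≈720 days) ✗ → not eligible.
Charitable Gift Match — service 479 days ≥ 30 days ✓; age 23 ≥ 18 ✓; 38 hrs/wk ≥ 35 ✓ → eligible.
Education Assistance — service 479 days ≥ 2 months (≈60 days) ✓; grade Band 4 ≥ Band 4 ✓; dept Operations ✗ → not eligible.
Long-Term Disability — status full-time ✓ (not excluded); service 479 days ≥ 6 months (≈180 days) ✓; 38 hrs/wk ≥ 24 ✓ → eligible.
Childcare Subsidy — status full-time ✓; rating 3 ≥ 3 ✓; age 23 ≥ 21 ✓ → eligible.
Wellness Stipend — status full-time ✓; service 479 days < 3 years (≈1095 days) ✗ → not eligible.

401(k) Plan, Charitable Gift Match, Long-Term Disability, Childcare Subsidy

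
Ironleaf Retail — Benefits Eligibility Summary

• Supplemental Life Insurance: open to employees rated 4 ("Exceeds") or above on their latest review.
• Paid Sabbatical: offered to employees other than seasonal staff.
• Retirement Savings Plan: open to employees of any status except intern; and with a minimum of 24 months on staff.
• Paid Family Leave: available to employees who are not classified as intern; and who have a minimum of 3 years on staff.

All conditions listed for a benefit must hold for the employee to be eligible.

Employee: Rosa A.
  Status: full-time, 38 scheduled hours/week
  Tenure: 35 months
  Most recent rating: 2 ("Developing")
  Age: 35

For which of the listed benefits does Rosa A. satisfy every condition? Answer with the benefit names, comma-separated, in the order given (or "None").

Paid Sabbatical, Retirement Savings Plan

Supplemental Life Insurance — rating 2 < 4 ✗ → not eligible.
Paid Sabbatical — status full-time ✓ (not excluded) → eligible.
Retirement Savings Plan — status full-time ✓ (not excluded); service 35 months ≥ 24 months ✓ → eligible.
Paid Family Leave — status full-time ✓ (not excluded); service 35 months < 3 years (≈1095 days) ✗ → not eligible.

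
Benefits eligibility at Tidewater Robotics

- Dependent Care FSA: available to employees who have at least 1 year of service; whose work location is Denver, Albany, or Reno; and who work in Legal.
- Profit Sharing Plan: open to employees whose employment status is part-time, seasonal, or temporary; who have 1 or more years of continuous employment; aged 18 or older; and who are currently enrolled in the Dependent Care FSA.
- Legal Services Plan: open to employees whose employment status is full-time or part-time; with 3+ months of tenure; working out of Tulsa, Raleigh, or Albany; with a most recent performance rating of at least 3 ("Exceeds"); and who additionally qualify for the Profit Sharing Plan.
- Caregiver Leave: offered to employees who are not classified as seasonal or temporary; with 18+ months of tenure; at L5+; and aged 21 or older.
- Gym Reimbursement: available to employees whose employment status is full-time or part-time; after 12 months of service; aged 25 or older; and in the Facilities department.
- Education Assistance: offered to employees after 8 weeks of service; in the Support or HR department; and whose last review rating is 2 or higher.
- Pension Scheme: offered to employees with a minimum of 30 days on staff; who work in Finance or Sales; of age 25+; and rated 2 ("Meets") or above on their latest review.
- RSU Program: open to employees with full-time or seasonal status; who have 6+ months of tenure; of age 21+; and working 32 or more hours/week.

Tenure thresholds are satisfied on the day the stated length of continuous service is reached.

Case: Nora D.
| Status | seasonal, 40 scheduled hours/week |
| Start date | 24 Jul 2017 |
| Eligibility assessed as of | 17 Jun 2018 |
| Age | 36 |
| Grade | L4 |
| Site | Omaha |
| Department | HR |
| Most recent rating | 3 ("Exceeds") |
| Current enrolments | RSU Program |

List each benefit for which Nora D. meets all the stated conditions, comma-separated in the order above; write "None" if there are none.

Education Assistance, RSU Program

Service from 24 Jul 2017 to 17 Jun 2018: 328 days.
Dependent Care FSA — service 328 days < 1 year (≈365 days) ✗ → not eligible.
Profit Sharing Plan — status seasonal ✓; service 328 days < 1 year (≈365 days) ✗ → not eligible.
Legal Services Plan — status seasonal ✗ (requires full-time or part-time) → not eligible.
Caregiver Leave — status seasonal ✗ (excluded) → not eligible.
Gym Reimbursement — status seasonal ✗ (requires full-time or part-time) → not eligible.
Education Assistance — service 328 days ≥ 8 weeks (≈56 days) ✓; dept HR ✓; rating 3 ≥ 2 ✓ → eligible.
Pension Scheme — service 328 days ≥ 30 days ✓; dept HR ✗ → not eligible.
RSU Program — status seasonal ✓; service 328 days ≥ 6 months (≈180 days) ✓; age 36 ≥ 21 ✓; 40 hrs/wk ≥ 32 ✓ → eligible.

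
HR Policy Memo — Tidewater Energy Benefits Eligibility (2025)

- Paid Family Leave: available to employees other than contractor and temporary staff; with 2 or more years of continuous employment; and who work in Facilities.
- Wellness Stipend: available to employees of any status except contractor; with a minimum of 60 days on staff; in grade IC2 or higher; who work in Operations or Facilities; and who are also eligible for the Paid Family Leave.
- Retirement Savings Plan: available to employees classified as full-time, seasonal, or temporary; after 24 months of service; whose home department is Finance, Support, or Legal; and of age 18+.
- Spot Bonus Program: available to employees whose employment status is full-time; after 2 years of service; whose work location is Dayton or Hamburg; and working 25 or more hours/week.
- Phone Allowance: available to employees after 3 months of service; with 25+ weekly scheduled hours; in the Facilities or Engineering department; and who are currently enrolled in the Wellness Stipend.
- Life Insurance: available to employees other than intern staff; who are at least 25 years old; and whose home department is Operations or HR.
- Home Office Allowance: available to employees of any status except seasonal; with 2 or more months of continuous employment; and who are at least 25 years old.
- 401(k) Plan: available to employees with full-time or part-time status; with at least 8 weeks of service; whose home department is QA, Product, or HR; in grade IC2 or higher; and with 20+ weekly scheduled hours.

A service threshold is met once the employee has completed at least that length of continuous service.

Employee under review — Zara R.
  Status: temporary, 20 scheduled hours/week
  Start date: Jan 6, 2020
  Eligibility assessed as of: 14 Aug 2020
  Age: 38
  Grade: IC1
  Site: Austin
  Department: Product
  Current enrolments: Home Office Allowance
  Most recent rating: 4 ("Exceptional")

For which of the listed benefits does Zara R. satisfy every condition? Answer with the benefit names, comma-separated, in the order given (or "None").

Home Office Allowance

Service from Jan 6, 2020 to 14 Aug 2020: 221 days.
Paid Family Leave — status temporary ✗ (excluded) → not eligible.
Wellness Stipend — status temporary ✓ (not excluded); service 221 days ≥ 60 days ✓; grade IC1 < IC2 ✗ → not eligible.
Retirement Savings Plan — status temporary ✓; service 221 days < 24 months (≈720 days) ✗ → not eligible.
Spot Bonus Program — status temporary ✗ (requires full-time) → not eligible.
Phone Allowance — service 221 days ≥ 3 months (≈90 days) ✓; 20 hrs/wk < 25 ✗ → not eligible.
Life Insurance — status temporary ✓ (not excluded); age 38 ≥ 25 ✓; dept Product ✗ → not eligible.
Home Office Allowance — status temporary ✓ (not excluded); service 221 days ≥ 2 months (≈60 days) ✓; age 38 ≥ 25 ✓ → eligible.
401(k) Plan — status temporary ✗ (requires full-time or part-time) → not eligible.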